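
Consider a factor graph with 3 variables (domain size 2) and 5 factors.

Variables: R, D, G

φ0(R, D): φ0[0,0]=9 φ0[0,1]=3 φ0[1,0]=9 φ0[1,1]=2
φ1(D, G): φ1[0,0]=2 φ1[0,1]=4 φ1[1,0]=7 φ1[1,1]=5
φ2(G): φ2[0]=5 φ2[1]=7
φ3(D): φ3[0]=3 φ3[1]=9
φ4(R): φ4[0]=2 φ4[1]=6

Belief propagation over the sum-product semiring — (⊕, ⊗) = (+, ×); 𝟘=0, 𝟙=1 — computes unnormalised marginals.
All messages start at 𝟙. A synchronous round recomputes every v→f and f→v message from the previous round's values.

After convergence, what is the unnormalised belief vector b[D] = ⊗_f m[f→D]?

init: all messages = 𝟙 over 2 values
r1 m[φ0→R] = [12, 11]
r1 m[φ0→D] = [18, 5]
r1 m[φ1→D] = [6, 12]
r1 m[φ1→G] = [9, 9]
r1 m[φ2→G] = [5, 7]
r1 m[φ3→D] = [3, 9]
r1 m[φ4→R] = [2, 6]
r1 m[R→φ0] = [1, 1]
r1 m[R→φ4] = [1, 1]
r1 m[D→φ0] = [1, 1]
r1 m[D→φ1] = [1, 1]
r1 m[D→φ3] = [1, 1]
r1 m[G→φ1] = [1, 1]
r1 m[G→φ2] = [1, 1]
r2 m[φ0→R] = [12, 11]
r2 m[φ0→D] = [18, 5]
r2 m[φ1→D] = [6, 12]
r2 m[φ1→G] = [9, 9]
r2 m[φ2→G] = [5, 7]
r2 m[φ3→D] = [3, 9]
r2 m[φ4→R] = [2, 6]
r2 m[R→φ0] = [2, 6]
r2 m[R→φ4] = [12, 11]
r2 m[D→φ0] = [18, 108]
r2 m[D→φ1] = [54, 45]
r2 m[D→φ3] = [108, 60]
r2 m[G→φ1] = [5, 7]
r2 m[G→φ2] = [9, 9]
r3 m[φ0→R] = [486, 378]
r3 m[φ0→D] = [72, 18]
r3 m[φ1→D] = [38, 70]
r3 m[φ1→G] = [423, 441]
r3 m[φ2→G] = [5, 7]
r3 m[φ3→D] = [3, 9]
r3 m[φ4→R] = [2, 6]
r3 m[R→φ0] = [2, 6]
r3 m[R→φ4] = [12, 11]
r3 m[D→φ0] = [18, 108]
r3 m[D→φ1] = [54, 45]
r3 m[D→φ3] = [108, 60]
r3 m[G→φ1] = [5, 7]
r3 m[G→φ2] = [9, 9]
r4 m[φ0→R] = [486, 378]
r4 m[φ0→D] = [72, 18]
r4 m[φ1→D] = [38, 70]
r4 m[φ1→G] = [423, 441]
r4 m[φ2→G] = [5, 7]
r4 m[φ3→D] = [3, 9]
r4 m[φ4→R] = [2, 6]
r4 m[R→φ0] = [2, 6]
r4 m[R→φ4] = [486, 378]
r4 m[D→φ0] = [114, 630]
r4 m[D→φ1] = [216, 162]
r4 m[D→φ3] = [2736, 1260]
r4 m[G→φ1] = [5, 7]
r4 m[G→φ2] = [423, 441]
r5 m[φ0→R] = [2916, 2286]
r5 m[φ0→D] = [72, 18]
r5 m[φ1→D] = [38, 70]
r5 m[φ1→G] = [1566, 1674]
r5 m[φ2→G] = [5, 7]
r5 m[φ3→D] = [3, 9]
r5 m[φ4→R] = [2, 6]
r5 m[R→φ0] = [2, 6]
r5 m[R→φ4] = [486, 378]
r5 m[D→φ0] = [114, 630]
r5 m[D→φ1] = [216, 162]
r5 m[D→φ3] = [2736, 1260]
r5 m[G→φ1] = [5, 7]
r5 m[G→φ2] = [423, 441]
r6 m[φ0→R] = [2916, 2286]
r6 m[φ0→D] = [72, 18]
r6 m[φ1→D] = [38, 70]
r6 m[φ1→G] = [1566, 1674]
r6 m[φ2→G] = [5, 7]
r6 m[φ3→D] = [3, 9]
r6 m[φ4→R] = [2, 6]
r6 m[R→φ0] = [2, 6]
r6 m[R→φ4] = [2916, 2286]
r6 m[D→φ0] = [114, 630]
r6 m[D→φ1] = [216, 162]
r6 m[D→φ3] = [2736, 1260]
r6 m[G→φ1] = [5, 7]
r6 m[G→φ2] = [1566, 1674]
r7 m[φ0→R] = [2916, 2286]
r7 m[φ0→D] = [72, 18]
r7 m[φ1→D] = [38, 70]
r7 m[φ1→G] = [1566, 1674]
r7 m[φ2→G] = [5, 7]
r7 m[φ3→D] = [3, 9]
r7 m[φ4→R] = [2, 6]
r7 m[R→φ0] = [2, 6]
r7 m[R→φ4] = [2916, 2286]
r7 m[D→φ0] = [114, 630]
r7 m[D→φ1] = [216, 162]
r7 m[D→φ3] = [2736, 1260]
r7 m[G→φ1] = [5, 7]
r7 m[G→φ2] = [1566, 1674]
fixed point reached at round 7
b[D] = ⊗ incoming = [8208, 11340]

b[D] = [8208, 11340]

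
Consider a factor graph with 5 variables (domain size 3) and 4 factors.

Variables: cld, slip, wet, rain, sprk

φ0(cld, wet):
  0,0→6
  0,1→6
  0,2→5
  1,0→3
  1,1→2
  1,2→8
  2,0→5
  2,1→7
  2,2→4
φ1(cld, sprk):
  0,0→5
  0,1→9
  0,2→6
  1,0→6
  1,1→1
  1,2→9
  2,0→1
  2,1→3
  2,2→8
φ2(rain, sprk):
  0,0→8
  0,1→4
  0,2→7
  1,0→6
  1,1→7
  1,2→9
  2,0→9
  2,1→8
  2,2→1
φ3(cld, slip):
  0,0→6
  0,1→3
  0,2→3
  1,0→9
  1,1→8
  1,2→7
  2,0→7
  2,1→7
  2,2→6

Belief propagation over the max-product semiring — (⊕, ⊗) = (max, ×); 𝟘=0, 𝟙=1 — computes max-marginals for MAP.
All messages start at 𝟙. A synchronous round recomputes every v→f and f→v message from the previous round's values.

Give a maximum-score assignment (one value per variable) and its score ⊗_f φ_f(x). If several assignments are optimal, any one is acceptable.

init: all messages = 𝟙 over 3 values
r1 m[φ0→cld] = [6, 8, 7]
r1 m[φ0→wet] = [6, 7, 8]
r1 m[φ1→cld] = [9, 9, 8]
r1 m[φ1→sprk] = [6, 9, 9]
r1 m[φ2→rain] = [8, 9, 9]
r1 m[φ2→sprk] = [9, 8, 9]
r1 m[φ3→cld] = [6, 9, 7]
r1 m[φ3→slip] = [9, 8, 7]
r1 m[cld→φ0] = [1, 1, 1]
r1 m[cld→φ1] = [1, 1, 1]
r1 m[cld→φ3] = [1, 1, 1]
r1 m[slip→φ3] = [1, 1, 1]
r1 m[wet→φ0] = [1, 1, 1]
r1 m[rain→φ2] = [1, 1, 1]
r1 m[sprk→φ1] = [1, 1, 1]
r1 m[sprk→φ2] = [1, 1, 1]
r2 m[φ0→cld] = [6, 8, 7]
r2 m[φ0→wet] = [6, 7, 8]
r2 m[φ1→cld] = [9, 9, 8]
r2 m[φ1→sprk] = [6, 9, 9]
r2 m[φ2→rain] = [8, 9, 9]
r2 m[φ2→sprk] = [9, 8, 9]
r2 m[φ3→cld] = [6, 9, 7]
r2 m[φ3→slip] = [9, 8, 7]
r2 m[cld→φ0] = [54, 81, 56]
r2 m[cld→φ1] = [36, 72, 49]
r2 m[cld→φ3] = [54, 72, 56]
r2 m[slip→φ3] = [1, 1, 1]
r2 m[wet→φ0] = [1, 1, 1]
r2 m[rain→φ2] = [1, 1, 1]
r2 m[sprk→φ1] = [9, 8, 9]
r2 m[sprk→φ2] = [6, 9, 9]
r3 m[φ0→cld] = [6, 8, 7]
r3 m[φ0→wet] = [324, 392, 648]
r3 m[φ1→cld] = [72, 81, 72]
r3 m[φ1→sprk] = [432, 324, 648]
r3 m[φ2→rain] = [63, 81, 72]
r3 m[φ2→sprk] = [9, 8, 9]
r3 m[φ3→cld] = [6, 9, 7]
r3 m[φ3→slip] = [648, 576, 504]
r3 m[cld→φ0] = [54, 81, 56]
r3 m[cld→φ1] = [36, 72, 49]
r3 m[cld→φ3] = [54, 72, 56]
r3 m[slip→φ3] = [1, 1, 1]
r3 m[wet→φ0] = [1, 1, 1]
r3 m[rain→φ2] = [1, 1, 1]
r3 m[sprk→φ1] = [9, 8, 9]
r3 m[sprk→φ2] = [6, 9, 9]
r4 m[φ0→cld] = [6, 8, 7]
r4 m[φ0→wet] = [324, 392, 648]
r4 m[φ1→cld] = [72, 81, 72]
r4 m[φ1→sprk] = [432, 324, 648]
r4 m[φ2→rain] = [63, 81, 72]
r4 m[φ2→sprk] = [9, 8, 9]
r4 m[φ3→cld] = [6, 9, 7]
r4 m[φ3→slip] = [648, 576, 504]
r4 m[cld→φ0] = [432, 729, 504]
r4 m[cld→φ1] = [36, 72, 49]
r4 m[cld→φ3] = [432, 648, 504]
r4 m[slip→φ3] = [1, 1, 1]
r4 m[wet→φ0] = [1, 1, 1]
r4 m[rain→φ2] = [1, 1, 1]
r4 m[sprk→φ1] = [9, 8, 9]
r4 m[sprk→φ2] = [432, 324, 648]
r5 m[φ0→cld] = [6, 8, 7]
r5 m[φ0→wet] = [2592, 3528, 5832]
r5 m[φ1→cld] = [72, 81, 72]
r5 m[φ1→sprk] = [432, 324, 648]
r5 m[φ2→rain] = [4536, 5832, 3888]
r5 m[φ2→sprk] = [9, 8, 9]
r5 m[φ3→cld] = [6, 9, 7]
r5 m[φ3→slip] = [5832, 5184, 4536]
r5 m[cld→φ0] = [432, 729, 504]
r5 m[cld→φ1] = [36, 72, 49]
r5 m[cld→φ3] = [432, 648, 504]
r5 m[slip→φ3] = [1, 1, 1]
r5 m[wet→φ0] = [1, 1, 1]
r5 m[rain→φ2] = [1, 1, 1]
r5 m[sprk→φ1] = [9, 8, 9]
r5 m[sprk→φ2] = [432, 324, 648]
r6 m[φ0→cld] = [6, 8, 7]
r6 m[φ0→wet] = [2592, 3528, 5832]
r6 m[φ1→cld] = [72, 81, 72]
r6 m[φ1→sprk] = [432, 324, 648]
r6 m[φ2→rain] = [4536, 5832, 3888]
r6 m[φ2→sprk] = [9, 8, 9]
r6 m[φ3→cld] = [6, 9, 7]
r6 m[φ3→slip] = [5832, 5184, 4536]
r6 m[cld→φ0] = [432, 729, 504]
r6 m[cld→φ1] = [36, 72, 49]
r6 m[cld→φ3] = [432, 648, 504]
r6 m[slip→φ3] = [1, 1, 1]
r6 m[wet→φ0] = [1, 1, 1]
r6 m[rain→φ2] = [1, 1, 1]
r6 m[sprk→φ1] = [9, 8, 9]
r6 m[sprk→φ2] = [432, 324, 648]
fixed point reached at round 6
traceback from cld: (cld=1, slip=0, wet=2, rain=1, sprk=2), score=5832

assignment: (cld=1, slip=0, wet=2, rain=1, sprk=2); score = 5832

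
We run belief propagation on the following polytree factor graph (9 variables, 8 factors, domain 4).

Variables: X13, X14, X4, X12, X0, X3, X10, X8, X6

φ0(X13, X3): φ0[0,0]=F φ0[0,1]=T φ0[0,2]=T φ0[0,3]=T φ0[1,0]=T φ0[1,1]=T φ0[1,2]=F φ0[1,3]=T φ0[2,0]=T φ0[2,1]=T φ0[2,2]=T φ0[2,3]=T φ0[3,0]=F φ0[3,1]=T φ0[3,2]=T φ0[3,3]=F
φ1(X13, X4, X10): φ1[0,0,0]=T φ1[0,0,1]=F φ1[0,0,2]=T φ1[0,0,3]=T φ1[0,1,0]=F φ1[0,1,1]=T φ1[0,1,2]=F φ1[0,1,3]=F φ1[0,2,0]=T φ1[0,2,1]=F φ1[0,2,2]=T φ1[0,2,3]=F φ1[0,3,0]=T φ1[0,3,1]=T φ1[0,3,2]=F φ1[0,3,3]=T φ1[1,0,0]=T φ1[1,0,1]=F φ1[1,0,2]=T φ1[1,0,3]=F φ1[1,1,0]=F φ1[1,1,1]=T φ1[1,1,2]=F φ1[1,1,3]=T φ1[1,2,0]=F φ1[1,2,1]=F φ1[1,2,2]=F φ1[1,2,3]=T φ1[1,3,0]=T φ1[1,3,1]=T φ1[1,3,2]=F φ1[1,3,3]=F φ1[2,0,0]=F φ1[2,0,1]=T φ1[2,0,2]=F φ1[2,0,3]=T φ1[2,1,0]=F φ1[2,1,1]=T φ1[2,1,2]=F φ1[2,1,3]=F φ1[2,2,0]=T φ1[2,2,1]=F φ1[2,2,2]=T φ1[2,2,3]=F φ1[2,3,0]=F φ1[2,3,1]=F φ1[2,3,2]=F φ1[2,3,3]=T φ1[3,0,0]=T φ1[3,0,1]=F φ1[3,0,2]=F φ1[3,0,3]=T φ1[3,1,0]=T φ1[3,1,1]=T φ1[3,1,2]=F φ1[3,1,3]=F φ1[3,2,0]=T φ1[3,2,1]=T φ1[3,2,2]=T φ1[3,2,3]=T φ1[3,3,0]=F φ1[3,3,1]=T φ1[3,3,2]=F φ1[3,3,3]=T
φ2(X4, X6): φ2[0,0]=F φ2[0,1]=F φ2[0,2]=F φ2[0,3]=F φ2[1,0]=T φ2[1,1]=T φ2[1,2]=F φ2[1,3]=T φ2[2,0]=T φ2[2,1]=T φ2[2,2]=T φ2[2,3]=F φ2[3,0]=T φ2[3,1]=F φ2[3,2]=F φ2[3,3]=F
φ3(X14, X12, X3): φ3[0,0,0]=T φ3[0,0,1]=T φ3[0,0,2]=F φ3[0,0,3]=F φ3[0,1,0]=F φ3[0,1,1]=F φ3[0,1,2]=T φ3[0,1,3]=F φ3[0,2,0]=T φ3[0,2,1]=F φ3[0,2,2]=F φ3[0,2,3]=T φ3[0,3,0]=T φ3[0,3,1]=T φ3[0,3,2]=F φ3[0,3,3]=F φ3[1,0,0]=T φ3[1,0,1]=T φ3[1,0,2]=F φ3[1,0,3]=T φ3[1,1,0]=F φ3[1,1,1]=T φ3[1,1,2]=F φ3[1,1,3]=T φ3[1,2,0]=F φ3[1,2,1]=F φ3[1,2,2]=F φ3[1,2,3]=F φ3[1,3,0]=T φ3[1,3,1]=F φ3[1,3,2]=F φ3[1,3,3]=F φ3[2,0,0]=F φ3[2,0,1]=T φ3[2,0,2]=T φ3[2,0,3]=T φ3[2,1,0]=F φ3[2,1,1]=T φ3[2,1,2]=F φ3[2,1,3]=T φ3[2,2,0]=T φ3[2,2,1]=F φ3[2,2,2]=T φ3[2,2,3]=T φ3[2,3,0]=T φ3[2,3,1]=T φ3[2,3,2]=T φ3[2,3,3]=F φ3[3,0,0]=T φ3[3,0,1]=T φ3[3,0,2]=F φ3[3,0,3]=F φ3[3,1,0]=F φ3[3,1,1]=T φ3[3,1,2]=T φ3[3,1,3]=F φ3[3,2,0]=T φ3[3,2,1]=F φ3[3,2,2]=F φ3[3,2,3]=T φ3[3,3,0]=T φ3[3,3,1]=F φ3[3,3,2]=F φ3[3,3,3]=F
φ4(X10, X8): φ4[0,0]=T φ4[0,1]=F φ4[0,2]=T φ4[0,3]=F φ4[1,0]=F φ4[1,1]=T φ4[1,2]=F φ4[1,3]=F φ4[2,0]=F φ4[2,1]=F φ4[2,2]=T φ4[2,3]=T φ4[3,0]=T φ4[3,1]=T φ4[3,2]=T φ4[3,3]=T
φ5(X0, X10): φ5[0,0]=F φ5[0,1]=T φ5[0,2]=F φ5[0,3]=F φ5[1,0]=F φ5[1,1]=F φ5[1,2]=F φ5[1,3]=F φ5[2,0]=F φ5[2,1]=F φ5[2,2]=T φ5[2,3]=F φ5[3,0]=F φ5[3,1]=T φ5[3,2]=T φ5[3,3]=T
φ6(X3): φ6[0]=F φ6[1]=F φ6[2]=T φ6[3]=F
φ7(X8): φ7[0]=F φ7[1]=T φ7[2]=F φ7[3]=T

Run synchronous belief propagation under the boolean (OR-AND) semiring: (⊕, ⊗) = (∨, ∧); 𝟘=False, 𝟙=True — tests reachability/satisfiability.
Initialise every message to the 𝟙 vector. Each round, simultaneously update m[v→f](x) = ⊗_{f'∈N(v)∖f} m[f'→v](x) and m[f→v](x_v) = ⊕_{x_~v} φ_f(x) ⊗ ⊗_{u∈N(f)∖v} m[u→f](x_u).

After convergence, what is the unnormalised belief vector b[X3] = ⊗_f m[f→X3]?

init: all messages = 𝟙 over 4 values
r1 m[φ0→X13] = [T, T, T, T]
r1 m[φ0→X3] = [T, T, T, T]
r1 m[φ1→X13] = [T, T, T, T]
r1 m[φ1→X4] = [T, T, T, T]
r1 m[φ1→X10] = [T, T, T, T]
r1 m[φ2→X4] = [F, T, T, T]
r1 m[φ2→X6] = [T, T, T, T]
r1 m[φ3→X14] = [T, T, T, T]
r1 m[φ3→X12] = [T, T, T, T]
r1 m[φ3→X3] = [T, T, T, T]
r1 m[φ4→X10] = [T, T, T, T]
r1 m[φ4→X8] = [T, T, T, T]
r1 m[φ5→X0] = [T, F, T, T]
r1 m[φ5→X10] = [F, T, T, T]
r1 m[φ6→X3] = [F, F, T, F]
r1 m[φ7→X8] = [F, T, F, T]
r1 m[X13→φ0] = [T, T, T, T]
r1 m[X13→φ1] = [T, T, T, T]
r1 m[X14→φ3] = [T, T, T, T]
r1 m[X4→φ1] = [T, T, T, T]
r1 m[X4→φ2] = [T, T, T, T]
r1 m[X12→φ3] = [T, T, T, T]
r1 m[X0→φ5] = [T, T, T, T]
r1 m[X3→φ0] = [T, T, T, T]
r1 m[X3→φ3] = [T, T, T, T]
r1 m[X3→φ6] = [T, T, T, T]
r1 m[X10→φ1] = [T, T, T, T]
r1 m[X10→φ4] = [T, T, T, T]
r1 m[X10→φ5] = [T, T, T, T]
r1 m[X8→φ4] = [T, T, T, T]
r1 m[X8→φ7] = [T, T, T, T]
r1 m[X6→φ2] = [T, T, T, T]
r2 m[φ0→X13] = [T, T, T, T]
r2 m[φ0→X3] = [T, T, T, T]
r2 m[φ1→X13] = [T, T, T, T]
r2 m[φ1→X4] = [T, T, T, T]
r2 m[φ1→X10] = [T, T, T, T]
r2 m[φ2→X4] = [F, T, T, T]
r2 m[φ2→X6] = [T, T, T, T]
r2 m[φ3→X14] = [T, T, T, T]
r2 m[φ3→X12] = [T, T, T, T]
r2 m[φ3→X3] = [T, T, T, T]
r2 m[φ4→X10] = [T, T, T, T]
r2 m[φ4→X8] = [T, T, T, T]
r2 m[φ5→X0] = [T, F, T, T]
r2 m[φ5→X10] = [F, T, T, T]
r2 m[φ6→X3] = [F, F, T, F]
r2 m[φ7→X8] = [F, T, F, T]
r2 m[X13→φ0] = [T, T, T, T]
r2 m[X13→φ1] = [T, T, T, T]
r2 m[X14→φ3] = [T, T, T, T]
r2 m[X4→φ1] = [F, T, T, T]
r2 m[X4→φ2] = [T, T, T, T]
r2 m[X12→φ3] = [T, T, T, T]
r2 m[X0→φ5] = [T, T, T, T]
r2 m[X3→φ0] = [F, F, T, F]
r2 m[X3→φ3] = [F, F, T, F]
r2 m[X3→φ6] = [T, T, T, T]
r2 m[X10→φ1] = [F, T, T, T]
r2 m[X10→φ4] = [F, T, T, T]
r2 m[X10→φ5] = [T, T, T, T]
r2 m[X8→φ4] = [F, T, F, T]
r2 m[X8→φ7] = [T, T, T, T]
r2 m[X6→φ2] = [T, T, T, T]
r3 m[φ0→X13] = [T, F, T, T]
r3 m[φ0→X3] = [T, T, T, T]
r3 m[φ1→X13] = [T, T, T, T]
r3 m[φ1→X4] = [T, T, T, T]
r3 m[φ1→X10] = [T, T, T, T]
r3 m[φ2→X4] = [F, T, T, T]
r3 m[φ2→X6] = [T, T, T, T]
r3 m[φ3→X14] = [T, F, T, T]
r3 m[φ3→X12] = [T, T, T, T]
r3 m[φ3→X3] = [T, T, T, T]
r3 m[φ4→X10] = [F, T, T, T]
r3 m[φ4→X8] = [T, T, T, T]
r3 m[φ5→X0] = [T, F, T, T]
r3 m[φ5→X10] = [F, T, T, T]
r3 m[φ6→X3] = [F, F, T, F]
r3 m[φ7→X8] = [F, T, F, T]
r3 m[X13→φ0] = [T, T, T, T]
r3 m[X13→φ1] = [T, T, T, T]
r3 m[X14→φ3] = [T, T, T, T]
r3 m[X4→φ1] = [F, T, T, T]
r3 m[X4→φ2] = [T, T, T, T]
r3 m[X12→φ3] = [T, T, T, T]
r3 m[X0→φ5] = [T, T, T, T]
r3 m[X3→φ0] = [F, F, T, F]
r3 m[X3→φ3] = [F, F, T, F]
r3 m[X3→φ6] = [T, T, T, T]
r3 m[X10→φ1] = [F, T, T, T]
r3 m[X10→φ4] = [F, T, T, T]
r3 m[X10→φ5] = [T, T, T, T]
r3 m[X8→φ4] = [F, T, F, T]
r3 m[X8→φ7] = [T, T, T, T]
r3 m[X6→φ2] = [T, T, T, T]
r4 m[φ0→X13] = [T, F, T, T]
r4 m[φ0→X3] = [T, T, T, T]
r4 m[φ1→X13] = [T, T, T, T]
r4 m[φ1→X4] = [T, T, T, T]
r4 m[φ1→X10] = [T, T, T, T]
r4 m[φ2→X4] = [F, T, T, T]
r4 m[φ2→X6] = [T, T, T, T]
r4 m[φ3→X14] = [T, F, T, T]
r4 m[φ3→X12] = [T, T, T, T]
r4 m[φ3→X3] = [T, T, T, T]
r4 m[φ4→X10] = [F, T, T, T]
r4 m[φ4→X8] = [T, T, T, T]
r4 m[φ5→X0] = [T, F, T, T]
r4 m[φ5→X10] = [F, T, T, T]
r4 m[φ6→X3] = [F, F, T, F]
r4 m[φ7→X8] = [F, T, F, T]
r4 m[X13→φ0] = [T, T, T, T]
r4 m[X13→φ1] = [T, F, T, T]
r4 m[X14→φ3] = [T, T, T, T]
r4 m[X4→φ1] = [F, T, T, T]
r4 m[X4→φ2] = [T, T, T, T]
r4 m[X12→φ3] = [T, T, T, T]
r4 m[X0→φ5] = [T, T, T, T]
r4 m[X3→φ0] = [F, F, T, F]
r4 m[X3→φ3] = [F, F, T, F]
r4 m[X3→φ6] = [T, T, T, T]
r4 m[X10→φ1] = [F, T, T, T]
r4 m[X10→φ4] = [F, T, T, T]
r4 m[X10→φ5] = [F, T, T, T]
r4 m[X8→φ4] = [F, T, F, T]
r4 m[X8→φ7] = [T, T, T, T]
r4 m[X6→φ2] = [T, T, T, T]
r5 m[φ0→X13] = [T, F, T, T]
r5 m[φ0→X3] = [T, T, T, T]
r5 m[φ1→X13] = [T, T, T, T]
r5 m[φ1→X4] = [T, T, T, T]
r5 m[φ1→X10] = [T, T, T, T]
r5 m[φ2→X4] = [F, T, T, T]
r5 m[φ2→X6] = [T, T, T, T]
r5 m[φ3→X14] = [T, F, T, T]
r5 m[φ3→X12] = [T, T, T, T]
r5 m[φ3→X3] = [T, T, T, T]
r5 m[φ4→X10] = [F, T, T, T]
r5 m[φ4→X8] = [T, T, T, T]
r5 m[φ5→X0] = [T, F, T, T]
r5 m[φ5→X10] = [F, T, T, T]
r5 m[φ6→X3] = [F, F, T, F]
r5 m[φ7→X8] = [F, T, F, T]
r5 m[X13→φ0] = [T, T, T, T]
r5 m[X13→φ1] = [T, F, T, T]
r5 m[X14→φ3] = [T, T, T, T]
r5 m[X4→φ1] = [F, T, T, T]
r5 m[X4→φ2] = [T, T, T, T]
r5 m[X12→φ3] = [T, T, T, T]
r5 m[X0→φ5] = [T, T, T, T]
r5 m[X3→φ0] = [F, F, T, F]
r5 m[X3→φ3] = [F, F, T, F]
r5 m[X3→φ6] = [T, T, T, T]
r5 m[X10→φ1] = [F, T, T, T]
r5 m[X10→φ4] = [F, T, T, T]
r5 m[X10→φ5] = [F, T, T, T]
r5 m[X8→φ4] = [F, T, F, T]
r5 m[X8→φ7] = [T, T, T, T]
r5 m[X6→φ2] = [T, T, T, T]
fixed point reached at round 5
b[X3] = ⊗ incoming = [F, F, T, F]

b[X3] = [F, F, T, F]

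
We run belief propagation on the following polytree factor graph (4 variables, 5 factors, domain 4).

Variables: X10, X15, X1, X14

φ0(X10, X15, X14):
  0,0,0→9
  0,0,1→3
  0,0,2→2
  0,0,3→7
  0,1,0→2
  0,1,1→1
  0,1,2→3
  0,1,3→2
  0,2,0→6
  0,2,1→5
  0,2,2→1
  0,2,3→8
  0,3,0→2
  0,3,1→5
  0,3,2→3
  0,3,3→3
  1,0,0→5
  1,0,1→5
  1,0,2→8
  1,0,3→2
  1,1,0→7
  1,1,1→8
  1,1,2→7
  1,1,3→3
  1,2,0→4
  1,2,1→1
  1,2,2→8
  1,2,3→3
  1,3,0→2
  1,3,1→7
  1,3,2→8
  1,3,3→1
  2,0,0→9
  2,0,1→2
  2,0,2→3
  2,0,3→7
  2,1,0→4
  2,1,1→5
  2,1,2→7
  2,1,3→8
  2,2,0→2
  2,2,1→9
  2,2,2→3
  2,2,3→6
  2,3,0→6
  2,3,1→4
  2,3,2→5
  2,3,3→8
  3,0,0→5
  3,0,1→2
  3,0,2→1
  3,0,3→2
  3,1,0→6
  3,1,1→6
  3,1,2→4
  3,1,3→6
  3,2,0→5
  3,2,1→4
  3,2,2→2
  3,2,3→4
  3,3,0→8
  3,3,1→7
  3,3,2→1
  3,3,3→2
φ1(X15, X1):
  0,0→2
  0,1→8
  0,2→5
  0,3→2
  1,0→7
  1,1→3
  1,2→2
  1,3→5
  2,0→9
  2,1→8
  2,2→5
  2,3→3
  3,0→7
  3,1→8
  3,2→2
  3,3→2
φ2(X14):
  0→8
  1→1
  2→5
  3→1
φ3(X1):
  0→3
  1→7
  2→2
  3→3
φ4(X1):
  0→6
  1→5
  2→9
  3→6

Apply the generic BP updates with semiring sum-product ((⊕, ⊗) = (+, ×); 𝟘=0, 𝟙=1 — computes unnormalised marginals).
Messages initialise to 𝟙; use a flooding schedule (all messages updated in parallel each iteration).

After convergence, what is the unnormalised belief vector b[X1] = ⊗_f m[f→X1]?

b[X1] = [122328, 265160, 71532, 61164]

init: all messages = 𝟙 over 4 values
r1 m[φ0→X10] = [62, 79, 88, 65]
r1 m[φ0→X15] = [72, 79, 71, 72]
r1 m[φ0→X14] = [82, 74, 66, 72]
r1 m[φ1→X15] = [17, 17, 25, 19]
r1 m[φ1→X1] = [25, 27, 14, 12]
r1 m[φ2→X14] = [8, 1, 5, 1]
r1 m[φ3→X1] = [3, 7, 2, 3]
r1 m[φ4→X1] = [6, 5, 9, 6]
r1 m[X10→φ0] = [1, 1, 1, 1]
r1 m[X15→φ0] = [1, 1, 1, 1]
r1 m[X15→φ1] = [1, 1, 1, 1]
r1 m[X1→φ1] = [1, 1, 1, 1]
r1 m[X1→φ3] = [1, 1, 1, 1]
r1 m[X1→φ4] = [1, 1, 1, 1]
r1 m[X14→φ0] = [1, 1, 1, 1]
r1 m[X14→φ2] = [1, 1, 1, 1]
r2 m[φ0→X10] = [62, 79, 88, 65]
r2 m[φ0→X15] = [72, 79, 71, 72]
r2 m[φ0→X14] = [82, 74, 66, 72]
r2 m[φ1→X15] = [17, 17, 25, 19]
r2 m[φ1→X1] = [25, 27, 14, 12]
r2 m[φ2→X14] = [8, 1, 5, 1]
r2 m[φ3→X1] = [3, 7, 2, 3]
r2 m[φ4→X1] = [6, 5, 9, 6]
r2 m[X10→φ0] = [1, 1, 1, 1]
r2 m[X15→φ0] = [17, 17, 25, 19]
r2 m[X15→φ1] = [72, 79, 71, 72]
r2 m[X1→φ1] = [18, 35, 18, 18]
r2 m[X1→φ3] = [150, 135, 126, 72]
r2 m[X1→φ4] = [75, 189, 28, 36]
r2 m[X14→φ0] = [8, 1, 5, 1]
r2 m[X14→φ2] = [82, 74, 66, 72]
r3 m[φ0→X10] = [4533, 6329, 5757, 5125]
r3 m[φ0→X15] = [324, 296, 246, 266]
r3 m[φ0→X14] = [1566, 1456, 1268, 1420]
r3 m[φ1→X15] = [442, 357, 586, 478]
r3 m[φ1→X1] = [1840, 1957, 1017, 896]
r3 m[φ2→X14] = [8, 1, 5, 1]
r3 m[φ3→X1] = [3, 7, 2, 3]
r3 m[φ4→X1] = [6, 5, 9, 6]
r3 m[X10→φ0] = [1, 1, 1, 1]
r3 m[X15→φ0] = [17, 17, 25, 19]
r3 m[X15→φ1] = [72, 79, 71, 72]
r3 m[X1→φ1] = [18, 35, 18, 18]
r3 m[X1→φ3] = [150, 135, 126, 72]
r3 m[X1→φ4] = [75, 189, 28, 36]
r3 m[X14→φ0] = [8, 1, 5, 1]
r3 m[X14→φ2] = [82, 74, 66, 72]
r4 m[φ0→X10] = [4533, 6329, 5757, 5125]
r4 m[φ0→X15] = [324, 296, 246, 266]
r4 m[φ0→X14] = [1566, 1456, 1268, 1420]
r4 m[φ1→X15] = [442, 357, 586, 478]
r4 m[φ1→X1] = [1840, 1957, 1017, 896]
r4 m[φ2→X14] = [8, 1, 5, 1]
r4 m[φ3→X1] = [3, 7, 2, 3]
r4 m[φ4→X1] = [6, 5, 9, 6]
r4 m[X10→φ0] = [1, 1, 1, 1]
r4 m[X15→φ0] = [442, 357, 586, 478]
r4 m[X15→φ1] = [324, 296, 246, 266]
r4 m[X1→φ1] = [18, 35, 18, 18]
r4 m[X1→φ3] = [11040, 9785, 9153, 5376]
r4 m[X1→φ4] = [5520, 13699, 2034, 2688]
r4 m[X14→φ0] = [8, 1, 5, 1]
r4 m[X14→φ2] = [1566, 1456, 1268, 1420]
r5 m[φ0→X10] = [110120, 149996, 138578, 121490]
r5 m[φ0→X15] = [324, 296, 246, 266]
r5 m[φ0→X14] = [37725, 34572, 30015, 33737]
r5 m[φ1→X15] = [442, 357, 586, 478]
r5 m[φ1→X1] = [6796, 7576, 3974, 3398]
r5 m[φ2→X14] = [8, 1, 5, 1]
r5 m[φ3→X1] = [3, 7, 2, 3]
r5 m[φ4→X1] = [6, 5, 9, 6]
r5 m[X10→φ0] = [1, 1, 1, 1]
r5 m[X15→φ0] = [442, 357, 586, 478]
r5 m[X15→φ1] = [324, 296, 246, 266]
r5 m[X1→φ1] = [18, 35, 18, 18]
r5 m[X1→φ3] = [11040, 9785, 9153, 5376]
r5 m[X1→φ4] = [5520, 13699, 2034, 2688]
r5 m[X14→φ0] = [8, 1, 5, 1]
r5 m[X14→φ2] = [1566, 1456, 1268, 1420]
r6 m[φ0→X10] = [110120, 149996, 138578, 121490]
r6 m[φ0→X15] = [324, 296, 246, 266]
r6 m[φ0→X14] = [37725, 34572, 30015, 33737]
r6 m[φ1→X15] = [442, 357, 586, 478]
r6 m[φ1→X1] = [6796, 7576, 3974, 3398]
r6 m[φ2→X14] = [8, 1, 5, 1]
r6 m[φ3→X1] = [3, 7, 2, 3]
r6 m[φ4→X1] = [6, 5, 9, 6]
r6 m[X10→φ0] = [1, 1, 1, 1]
r6 m[X15→φ0] = [442, 357, 586, 478]
r6 m[X15→φ1] = [324, 296, 246, 266]
r6 m[X1→φ1] = [18, 35, 18, 18]
r6 m[X1→φ3] = [40776, 37880, 35766, 20388]
r6 m[X1→φ4] = [20388, 53032, 7948, 10194]
r6 m[X14→φ0] = [8, 1, 5, 1]
r6 m[X14→φ2] = [37725, 34572, 30015, 33737]
r7 m[φ0→X10] = [110120, 149996, 138578, 121490]
r7 m[φ0→X15] = [324, 296, 246, 266]
r7 m[φ0→X14] = [37725, 34572, 30015, 33737]
r7 m[φ1→X15] = [442, 357, 586, 478]
r7 m[φ1→X1] = [6796, 7576, 3974, 3398]
r7 m[φ2→X14] = [8, 1, 5, 1]
r7 m[φ3→X1] = [3, 7, 2, 3]
r7 m[φ4→X1] = [6, 5, 9, 6]
r7 m[X10→φ0] = [1, 1, 1, 1]
r7 m[X15→φ0] = [442, 357, 586, 478]
r7 m[X15→φ1] = [324, 296, 246, 266]
r7 m[X1→φ1] = [18, 35, 18, 18]
r7 m[X1→φ3] = [40776, 37880, 35766, 20388]
r7 m[X1→φ4] = [20388, 53032, 7948, 10194]
r7 m[X14→φ0] = [8, 1, 5, 1]
r7 m[X14→φ2] = [37725, 34572, 30015, 33737]
fixed point reached at round 7
b[X1] = ⊗ incoming = [122328, 265160, 71532, 61164]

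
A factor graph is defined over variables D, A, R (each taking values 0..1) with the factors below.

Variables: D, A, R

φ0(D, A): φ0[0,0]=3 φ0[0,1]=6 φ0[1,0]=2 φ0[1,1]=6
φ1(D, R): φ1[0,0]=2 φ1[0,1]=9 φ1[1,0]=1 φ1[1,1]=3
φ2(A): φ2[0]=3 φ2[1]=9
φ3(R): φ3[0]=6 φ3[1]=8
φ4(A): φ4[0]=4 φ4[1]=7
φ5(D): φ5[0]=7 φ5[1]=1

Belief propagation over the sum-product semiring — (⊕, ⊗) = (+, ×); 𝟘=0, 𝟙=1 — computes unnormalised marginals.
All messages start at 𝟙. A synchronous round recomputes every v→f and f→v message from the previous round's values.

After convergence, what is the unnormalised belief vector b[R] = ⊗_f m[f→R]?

init: all messages = 𝟙 over 2 values
r1 m[φ0→D] = [9, 8]
r1 m[φ0→A] = [5, 12]
r1 m[φ1→D] = [11, 4]
r1 m[φ1→R] = [3, 12]
r1 m[φ2→A] = [3, 9]
r1 m[φ3→R] = [6, 8]
r1 m[φ4→A] = [4, 7]
r1 m[φ5→D] = [7, 1]
r1 m[D→φ0] = [1, 1]
r1 m[D→φ1] = [1, 1]
r1 m[D→φ5] = [1, 1]
r1 m[A→φ0] = [1, 1]
r1 m[A→φ2] = [1, 1]
r1 m[A→φ4] = [1, 1]
r1 m[R→φ1] = [1, 1]
r1 m[R→φ3] = [1, 1]
r2 m[φ0→D] = [9, 8]
r2 m[φ0→A] = [5, 12]
r2 m[φ1→D] = [11, 4]
r2 m[φ1→R] = [3, 12]
r2 m[φ2→A] = [3, 9]
r2 m[φ3→R] = [6, 8]
r2 m[φ4→A] = [4, 7]
r2 m[φ5→D] = [7, 1]
r2 m[D→φ0] = [77, 4]
r2 m[D→φ1] = [63, 8]
r2 m[D→φ5] = [99, 32]
r2 m[A→φ0] = [12, 63]
r2 m[A→φ2] = [20, 84]
r2 m[A→φ4] = [15, 108]
r2 m[R→φ1] = [6, 8]
r2 m[R→φ3] = [3, 12]
r3 m[φ0→D] = [414, 402]
r3 m[φ0→A] = [239, 486]
r3 m[φ1→D] = [84, 30]
r3 m[φ1→R] = [134, 591]
r3 m[φ2→A] = [3, 9]
r3 m[φ3→R] = [6, 8]
r3 m[φ4→A] = [4, 7]
r3 m[φ5→D] = [7, 1]
r3 m[D→φ0] = [77, 4]
r3 m[D→φ1] = [63, 8]
r3 m[D→φ5] = [99, 32]
r3 m[A→φ0] = [12, 63]
r3 m[A→φ2] = [20, 84]
r3 m[A→φ4] = [15, 108]
r3 m[R→φ1] = [6, 8]
r3 m[R→φ3] = [3, 12]
r4 m[φ0→D] = [414, 402]
r4 m[φ0→A] = [239, 486]
r4 m[φ1→D] = [84, 30]
r4 m[φ1→R] = [134, 591]
r4 m[φ2→A] = [3, 9]
r4 m[φ3→R] = [6, 8]
r4 m[φ4→A] = [4, 7]
r4 m[φ5→D] = [7, 1]
r4 m[D→φ0] = [588, 30]
r4 m[D→φ1] = [2898, 402]
r4 m[D→φ5] = [34776, 12060]
r4 m[A→φ0] = [12, 63]
r4 m[A→φ2] = [956, 3402]
r4 m[A→φ4] = [717, 4374]
r4 m[R→φ1] = [6, 8]
r4 m[R→φ3] = [134, 591]
r5 m[φ0→D] = [414, 402]
r5 m[φ0→A] = [1824, 3708]
r5 m[φ1→D] = [84, 30]
r5 m[φ1→R] = [6198, 27288]
r5 m[φ2→A] = [3, 9]
r5 m[φ3→R] = [6, 8]
r5 m[φ4→A] = [4, 7]
r5 m[φ5→D] = [7, 1]
r5 m[D→φ0] = [588, 30]
r5 m[D→φ1] = [2898, 402]
r5 m[D→φ5] = [34776, 12060]
r5 m[A→φ0] = [12, 63]
r5 m[A→φ2] = [956, 3402]
r5 m[A→φ4] = [717, 4374]
r5 m[R→φ1] = [6, 8]
r5 m[R→φ3] = [134, 591]
r6 m[φ0→D] = [414, 402]
r6 m[φ0→A] = [1824, 3708]
r6 m[φ1→D] = [84, 30]
r6 m[φ1→R] = [6198, 27288]
r6 m[φ2→A] = [3, 9]
r6 m[φ3→R] = [6, 8]
r6 m[φ4→A] = [4, 7]
r6 m[φ5→D] = [7, 1]
r6 m[D→φ0] = [588, 30]
r6 m[D→φ1] = [2898, 402]
r6 m[D→φ5] = [34776, 12060]
r6 m[A→φ0] = [12, 63]
r6 m[A→φ2] = [7296, 25956]
r6 m[A→φ4] = [5472, 33372]
r6 m[R→φ1] = [6, 8]
r6 m[R→φ3] = [6198, 27288]
r7 m[φ0→D] = [414, 402]
r7 m[φ0→A] = [1824, 3708]
r7 m[φ1→D] = [84, 30]
r7 m[φ1→R] = [6198, 27288]
r7 m[φ2→A] = [3, 9]
r7 m[φ3→R] = [6, 8]
r7 m[φ4→A] = [4, 7]
r7 m[φ5→D] = [7, 1]
r7 m[D→φ0] = [588, 30]
r7 m[D→φ1] = [2898, 402]
r7 m[D→φ5] = [34776, 12060]
r7 m[A→φ0] = [12, 63]
r7 m[A→φ2] = [7296, 25956]
r7 m[A→φ4] = [5472, 33372]
r7 m[R→φ1] = [6, 8]
r7 m[R→φ3] = [6198, 27288]
fixed point reached at round 7
b[R] = ⊗ incoming = [37188, 218304]

b[R] = [37188, 218304]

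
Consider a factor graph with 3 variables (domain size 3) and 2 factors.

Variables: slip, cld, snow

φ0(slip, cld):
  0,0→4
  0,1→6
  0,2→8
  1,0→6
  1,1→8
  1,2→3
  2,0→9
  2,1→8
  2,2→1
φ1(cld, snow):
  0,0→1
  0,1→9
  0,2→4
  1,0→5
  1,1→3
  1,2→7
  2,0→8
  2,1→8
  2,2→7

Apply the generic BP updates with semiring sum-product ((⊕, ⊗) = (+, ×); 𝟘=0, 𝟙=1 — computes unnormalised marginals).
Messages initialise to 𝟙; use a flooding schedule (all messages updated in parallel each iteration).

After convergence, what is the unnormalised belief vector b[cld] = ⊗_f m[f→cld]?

b[cld] = [266, 330, 276]

init: all messages = 𝟙 over 3 values
r1 m[φ0→slip] = [18, 17, 18]
r1 m[φ0→cld] = [19, 22, 12]
r1 m[φ1→cld] = [14, 15, 23]
r1 m[φ1→snow] = [14, 20, 18]
r1 m[slip→φ0] = [1, 1, 1]
r1 m[cld→φ0] = [1, 1, 1]
r1 m[cld→φ1] = [1, 1, 1]
r1 m[snow→φ1] = [1, 1, 1]
r2 m[φ0→slip] = [18, 17, 18]
r2 m[φ0→cld] = [19, 22, 12]
r2 m[φ1→cld] = [14, 15, 23]
r2 m[φ1→snow] = [14, 20, 18]
r2 m[slip→φ0] = [1, 1, 1]
r2 m[cld→φ0] = [14, 15, 23]
r2 m[cld→φ1] = [19, 22, 12]
r2 m[snow→φ1] = [1, 1, 1]
r3 m[φ0→slip] = [330, 273, 269]
r3 m[φ0→cld] = [19, 22, 12]
r3 m[φ1→cld] = [14, 15, 23]
r3 m[φ1→snow] = [225, 333, 314]
r3 m[slip→φ0] = [1, 1, 1]
r3 m[cld→φ0] = [14, 15, 23]
r3 m[cld→φ1] = [19, 22, 12]
r3 m[snow→φ1] = [1, 1, 1]
r4 m[φ0→slip] = [330, 273, 269]
r4 m[φ0→cld] = [19, 22, 12]
r4 m[φ1→cld] = [14, 15, 23]
r4 m[φ1→snow] = [225, 333, 314]
r4 m[slip→φ0] = [1, 1, 1]
r4 m[cld→φ0] = [14, 15, 23]
r4 m[cld→φ1] = [19, 22, 12]
r4 m[snow→φ1] = [1, 1, 1]
fixed point reached at round 4
b[cld] = ⊗ incoming = [266, 330, 276]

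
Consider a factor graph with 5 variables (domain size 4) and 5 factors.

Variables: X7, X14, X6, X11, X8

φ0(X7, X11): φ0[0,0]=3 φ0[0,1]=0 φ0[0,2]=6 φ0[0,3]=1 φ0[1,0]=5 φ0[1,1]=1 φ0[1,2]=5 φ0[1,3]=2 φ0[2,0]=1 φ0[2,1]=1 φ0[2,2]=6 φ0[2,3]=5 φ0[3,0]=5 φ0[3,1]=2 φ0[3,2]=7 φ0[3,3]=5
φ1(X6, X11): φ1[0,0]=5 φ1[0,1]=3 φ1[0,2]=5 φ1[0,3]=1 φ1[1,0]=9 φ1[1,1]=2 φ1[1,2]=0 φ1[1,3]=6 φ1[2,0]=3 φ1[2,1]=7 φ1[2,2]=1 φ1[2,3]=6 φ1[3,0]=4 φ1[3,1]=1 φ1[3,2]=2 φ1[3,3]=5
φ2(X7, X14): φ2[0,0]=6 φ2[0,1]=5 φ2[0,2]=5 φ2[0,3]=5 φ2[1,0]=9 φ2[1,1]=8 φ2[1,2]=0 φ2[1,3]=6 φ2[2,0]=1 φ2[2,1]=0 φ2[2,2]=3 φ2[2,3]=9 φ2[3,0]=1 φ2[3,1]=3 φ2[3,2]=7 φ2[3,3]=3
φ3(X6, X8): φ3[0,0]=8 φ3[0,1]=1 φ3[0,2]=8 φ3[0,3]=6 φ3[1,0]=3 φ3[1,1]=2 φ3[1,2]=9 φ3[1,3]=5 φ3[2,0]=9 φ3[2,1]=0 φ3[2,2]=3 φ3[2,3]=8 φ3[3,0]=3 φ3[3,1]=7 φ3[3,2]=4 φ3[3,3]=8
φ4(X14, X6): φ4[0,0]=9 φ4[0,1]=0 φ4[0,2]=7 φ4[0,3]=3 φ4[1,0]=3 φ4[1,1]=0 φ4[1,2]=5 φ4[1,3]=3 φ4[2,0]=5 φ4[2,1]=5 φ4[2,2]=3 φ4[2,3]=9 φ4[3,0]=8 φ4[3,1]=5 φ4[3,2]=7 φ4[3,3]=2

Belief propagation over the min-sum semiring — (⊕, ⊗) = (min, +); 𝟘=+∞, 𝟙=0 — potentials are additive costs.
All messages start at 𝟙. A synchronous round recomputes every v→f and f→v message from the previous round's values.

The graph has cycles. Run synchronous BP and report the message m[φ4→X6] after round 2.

init: all messages = 𝟙 over 4 values
r1 m[φ0→X7] = [0, 1, 1, 2]
r1 m[φ0→X11] = [1, 0, 5, 1]
r1 m[φ1→X6] = [1, 0, 1, 1]
r1 m[φ1→X11] = [3, 1, 0, 1]
r1 m[φ2→X7] = [5, 0, 0, 1]
r1 m[φ2→X14] = [1, 0, 0, 3]
r1 m[φ3→X6] = [1, 2, 0, 3]
r1 m[φ3→X8] = [3, 0, 3, 5]
r1 m[φ4→X14] = [0, 0, 3, 2]
r1 m[φ4→X6] = [3, 0, 3, 2]
r1 m[X7→φ0] = [0, 0, 0, 0]
r1 m[X7→φ2] = [0, 0, 0, 0]
r1 m[X14→φ2] = [0, 0, 0, 0]
r1 m[X14→φ4] = [0, 0, 0, 0]
r1 m[X6→φ1] = [0, 0, 0, 0]
r1 m[X6→φ3] = [0, 0, 0, 0]
r1 m[X6→φ4] = [0, 0, 0, 0]
r1 m[X11→φ0] = [0, 0, 0, 0]
r1 m[X11→φ1] = [0, 0, 0, 0]
r1 m[X8→φ3] = [0, 0, 0, 0]
r2 m[φ0→X7] = [0, 1, 1, 2]
r2 m[φ0→X11] = [1, 0, 5, 1]
r2 m[φ1→X6] = [1, 0, 1, 1]
r2 m[φ1→X11] = [3, 1, 0, 1]
r2 m[φ2→X7] = [5, 0, 0, 1]
r2 m[φ2→X14] = [1, 0, 0, 3]
r2 m[φ3→X6] = [1, 2, 0, 3]
r2 m[φ3→X8] = [3, 0, 3, 5]
r2 m[φ4→X14] = [0, 0, 3, 2]
r2 m[φ4→X6] = [3, 0, 3, 2]
r2 m[X7→φ0] = [5, 0, 0, 1]
r2 m[X7→φ2] = [0, 1, 1, 2]
r2 m[X14→φ2] = [0, 0, 3, 2]
r2 m[X14→φ4] = [1, 0, 0, 3]
r2 m[X6→φ1] = [4, 2, 3, 5]
r2 m[X6→φ3] = [4, 0, 4, 3]
r2 m[X6→φ4] = [2, 2, 1, 4]
r2 m[X11→φ0] = [3, 1, 0, 1]
r2 m[X11→φ1] = [1, 0, 5, 1]
r2 m[X8→φ3] = [0, 0, 0, 0]

message @ round 2 = [3, 0, 3, 2]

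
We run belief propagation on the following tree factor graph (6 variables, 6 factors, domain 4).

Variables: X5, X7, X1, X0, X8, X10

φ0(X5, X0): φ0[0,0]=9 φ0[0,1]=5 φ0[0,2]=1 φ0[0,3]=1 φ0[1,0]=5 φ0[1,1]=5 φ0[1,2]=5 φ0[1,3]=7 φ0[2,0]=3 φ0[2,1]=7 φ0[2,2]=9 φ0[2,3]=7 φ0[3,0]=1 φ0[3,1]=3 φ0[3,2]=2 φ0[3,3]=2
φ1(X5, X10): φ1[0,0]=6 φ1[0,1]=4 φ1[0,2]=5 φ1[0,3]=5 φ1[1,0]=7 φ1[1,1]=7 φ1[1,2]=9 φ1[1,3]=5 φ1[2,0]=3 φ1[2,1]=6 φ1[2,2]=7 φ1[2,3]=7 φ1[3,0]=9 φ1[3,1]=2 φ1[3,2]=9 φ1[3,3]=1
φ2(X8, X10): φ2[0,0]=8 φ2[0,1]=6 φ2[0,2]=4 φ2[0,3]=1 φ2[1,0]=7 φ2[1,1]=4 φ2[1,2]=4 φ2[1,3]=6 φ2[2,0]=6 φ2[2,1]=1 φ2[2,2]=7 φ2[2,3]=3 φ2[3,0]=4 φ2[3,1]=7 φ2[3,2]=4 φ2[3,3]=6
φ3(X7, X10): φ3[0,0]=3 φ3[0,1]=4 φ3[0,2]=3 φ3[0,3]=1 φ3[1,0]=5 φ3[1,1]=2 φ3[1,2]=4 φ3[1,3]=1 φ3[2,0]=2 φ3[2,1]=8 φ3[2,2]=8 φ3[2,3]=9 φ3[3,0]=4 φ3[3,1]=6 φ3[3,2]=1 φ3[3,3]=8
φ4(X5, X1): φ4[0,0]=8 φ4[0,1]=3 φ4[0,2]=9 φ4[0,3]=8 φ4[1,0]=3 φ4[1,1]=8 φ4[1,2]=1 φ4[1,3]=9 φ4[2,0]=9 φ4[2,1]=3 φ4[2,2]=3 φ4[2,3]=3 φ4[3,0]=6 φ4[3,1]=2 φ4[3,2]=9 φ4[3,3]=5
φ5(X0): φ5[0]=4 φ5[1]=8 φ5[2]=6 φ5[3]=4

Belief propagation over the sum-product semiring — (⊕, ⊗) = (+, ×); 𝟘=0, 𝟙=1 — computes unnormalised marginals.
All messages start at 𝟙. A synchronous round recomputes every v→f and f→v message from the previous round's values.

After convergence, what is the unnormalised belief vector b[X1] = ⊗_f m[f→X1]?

init: all messages = 𝟙 over 4 values
r1 m[φ0→X5] = [16, 22, 26, 8]
r1 m[φ0→X0] = [18, 20, 17, 17]
r1 m[φ1→X5] = [20, 28, 23, 21]
r1 m[φ1→X10] = [25, 19, 30, 18]
r1 m[φ2→X8] = [19, 21, 17, 21]
r1 m[φ2→X10] = [25, 18, 19, 16]
r1 m[φ3→X7] = [11, 12, 27, 19]
r1 m[φ3→X10] = [14, 20, 16, 19]
r1 m[φ4→X5] = [28, 21, 18, 22]
r1 m[φ4→X1] = [26, 16, 22, 25]
r1 m[φ5→X0] = [4, 8, 6, 4]
r1 m[X5→φ0] = [1, 1, 1, 1]
r1 m[X5→φ1] = [1, 1, 1, 1]
r1 m[X5→φ4] = [1, 1, 1, 1]
r1 m[X7→φ3] = [1, 1, 1, 1]
r1 m[X1→φ4] = [1, 1, 1, 1]
r1 m[X0→φ0] = [1, 1, 1, 1]
r1 m[X0→φ5] = [1, 1, 1, 1]
r1 m[X8→φ2] = [1, 1, 1, 1]
r1 m[X10→φ1] = [1, 1, 1, 1]
r1 m[X10→φ2] = [1, 1, 1, 1]
r1 m[X10→φ3] = [1, 1, 1, 1]
r2 m[φ0→X5] = [16, 22, 26, 8]
r2 m[φ0→X0] = [18, 20, 17, 17]
r2 m[φ1→X5] = [20, 28, 23, 21]
r2 m[φ1→X10] = [25, 19, 30, 18]
r2 m[φ2→X8] = [19, 21, 17, 21]
r2 m[φ2→X10] = [25, 18, 19, 16]
r2 m[φ3→X7] = [11, 12, 27, 19]
r2 m[φ3→X10] = [14, 20, 16, 19]
r2 m[φ4→X5] = [28, 21, 18, 22]
r2 m[φ4→X1] = [26, 16, 22, 25]
r2 m[φ5→X0] = [4, 8, 6, 4]
r2 m[X5→φ0] = [560, 588, 414, 462]
r2 m[X5→φ1] = [448, 462, 468, 176]
r2 m[X5→φ4] = [320, 616, 598, 168]
r2 m[X7→φ3] = [1, 1, 1, 1]
r2 m[X1→φ4] = [1, 1, 1, 1]
r2 m[X0→φ0] = [4, 8, 6, 4]
r2 m[X0→φ5] = [18, 20, 17, 17]
r2 m[X8→φ2] = [1, 1, 1, 1]
r2 m[X10→φ1] = [350, 360, 304, 304]
r2 m[X10→φ2] = [350, 380, 480, 342]
r2 m[X10→φ3] = [625, 342, 570, 288]
r3 m[φ0→X5] = [86, 118, 150, 48]
r3 m[φ0→X0] = [9684, 10024, 8150, 8498]
r3 m[φ1→X5] = [6580, 9226, 7466, 6910]
r3 m[φ1→X10] = [8910, 8186, 11258, 8002]
r3 m[φ2→X8] = [7342, 7942, 6866, 8032]
r3 m[φ2→X10] = [25, 18, 19, 16]
r3 m[φ3→X7] = [5241, 6377, 11138, 7426]
r3 m[φ3→X10] = [14, 20, 16, 19]
r3 m[φ4→X5] = [28, 21, 18, 22]
r3 m[φ4→X1] = [10798, 8018, 6802, 10738]
r3 m[φ5→X0] = [4, 8, 6, 4]
r3 m[X5→φ0] = [560, 588, 414, 462]
r3 m[X5→φ1] = [448, 462, 468, 176]
r3 m[X5→φ4] = [320, 616, 598, 168]
r3 m[X7→φ3] = [1, 1, 1, 1]
r3 m[X1→φ4] = [1, 1, 1, 1]
r3 m[X0→φ0] = [4, 8, 6, 4]
r3 m[X0→φ5] = [18, 20, 17, 17]
r3 m[X8→φ2] = [1, 1, 1, 1]
r3 m[X10→φ1] = [350, 360, 304, 304]
r3 m[X10→φ2] = [350, 380, 480, 342]
r3 m[X10→φ3] = [625, 342, 570, 288]
r4 m[φ0→X5] = [86, 118, 150, 48]
r4 m[φ0→X0] = [9684, 10024, 8150, 8498]
r4 m[φ1→X5] = [6580, 9226, 7466, 6910]
r4 m[φ1→X10] = [8910, 8186, 11258, 8002]
r4 m[φ2→X8] = [7342, 7942, 6866, 8032]
r4 m[φ2→X10] = [25, 18, 19, 16]
r4 m[φ3→X7] = [5241, 6377, 11138, 7426]
r4 m[φ3→X10] = [14, 20, 16, 19]
r4 m[φ4→X5] = [28, 21, 18, 22]
r4 m[φ4→X1] = [10798, 8018, 6802, 10738]
r4 m[φ5→X0] = [4, 8, 6, 4]
r4 m[X5→φ0] = [184240, 193746, 134388, 152020]
r4 m[X5→φ1] = [2408, 2478, 2700, 1056]
r4 m[X5→φ4] = [565880, 1088668, 1119900, 331680]
r4 m[X7→φ3] = [1, 1, 1, 1]
r4 m[X1→φ4] = [1, 1, 1, 1]
r4 m[X0→φ0] = [4, 8, 6, 4]
r4 m[X0→φ5] = [9684, 10024, 8150, 8498]
r4 m[X8→φ2] = [1, 1, 1, 1]
r4 m[X10→φ1] = [350, 360, 304, 304]
r4 m[X10→φ2] = [124740, 163720, 180128, 152038]
r4 m[X10→φ3] = [222750, 147348, 213902, 128032]
r5 m[φ0→X5] = [86, 118, 150, 48]
r5 m[φ0→X0] = [3182074, 3286706, 2666502, 2785218]
r5 m[φ1→X5] = [6580, 9226, 7466, 6910]
r5 m[φ1→X10] = [49398, 45290, 62746, 44386]
r5 m[φ2→X8] = [2852790, 3160800, 2629170, 3277740]
r5 m[φ2→X10] = [25, 18, 19, 16]
r5 m[φ3→X7] = [2027380, 2392086, 4487788, 3013246]
r5 m[φ3→X10] = [14, 20, 16, 19]
r5 m[φ4→X5] = [28, 21, 18, 22]
r5 m[φ4→X1] = [19862224, 14430044, 12526408, 19343152]
r5 m[φ5→X0] = [4, 8, 6, 4]
r5 m[X5→φ0] = [184240, 193746, 134388, 152020]
r5 m[X5→φ1] = [2408, 2478, 2700, 1056]
r5 m[X5→φ4] = [565880, 1088668, 1119900, 331680]
r5 m[X7→φ3] = [1, 1, 1, 1]
r5 m[X1→φ4] = [1, 1, 1, 1]
r5 m[X0→φ0] = [4, 8, 6, 4]
r5 m[X0→φ5] = [9684, 10024, 8150, 8498]
r5 m[X8→φ2] = [1, 1, 1, 1]
r5 m[X10→φ1] = [350, 360, 304, 304]
r5 m[X10→φ2] = [124740, 163720, 180128, 152038]
r5 m[X10→φ3] = [222750, 147348, 213902, 128032]
r6 m[φ0→X5] = [86, 118, 150, 48]
r6 m[φ0→X0] = [3182074, 3286706, 2666502, 2785218]
r6 m[φ1→X5] = [6580, 9226, 7466, 6910]
r6 m[φ1→X10] = [49398, 45290, 62746, 44386]
r6 m[φ2→X8] = [2852790, 3160800, 2629170, 3277740]
r6 m[φ2→X10] = [25, 18, 19, 16]
r6 m[φ3→X7] = [2027380, 2392086, 4487788, 3013246]
r6 m[φ3→X10] = [14, 20, 16, 19]
r6 m[φ4→X5] = [28, 21, 18, 22]
r6 m[φ4→X1] = [19862224, 14430044, 12526408, 19343152]
r6 m[φ5→X0] = [4, 8, 6, 4]
r6 m[X5→φ0] = [184240, 193746, 134388, 152020]
r6 m[X5→φ1] = [2408, 2478, 2700, 1056]
r6 m[X5→φ4] = [565880, 1088668, 1119900, 331680]
r6 m[X7→φ3] = [1, 1, 1, 1]
r6 m[X1→φ4] = [1, 1, 1, 1]
r6 m[X0→φ0] = [4, 8, 6, 4]
r6 m[X0→φ5] = [3182074, 3286706, 2666502, 2785218]
r6 m[X8→φ2] = [1, 1, 1, 1]
r6 m[X10→φ1] = [350, 360, 304, 304]
r6 m[X10→φ2] = [691572, 905800, 1003936, 843334]
r6 m[X10→φ3] = [1234950, 815220, 1192174, 710176]
r7 m[φ0→X5] = [86, 118, 150, 48]
r7 m[φ0→X0] = [3182074, 3286706, 2666502, 2785218]
r7 m[φ1→X5] = [6580, 9226, 7466, 6910]
r7 m[φ1→X10] = [49398, 45290, 62746, 44386]
r7 m[φ2→X8] = [15826454, 17539952, 14612786, 18182636]
r7 m[φ2→X10] = [25, 18, 19, 16]
r7 m[φ3→X7] = [11252428, 13284062, 24920636, 16704702]
r7 m[φ3→X10] = [14, 20, 16, 19]
r7 m[φ4→X5] = [28, 21, 18, 22]
r7 m[φ4→X1] = [19862224, 14430044, 12526408, 19343152]
r7 m[φ5→X0] = [4, 8, 6, 4]
r7 m[X5→φ0] = [184240, 193746, 134388, 152020]
r7 m[X5→φ1] = [2408, 2478, 2700, 1056]
r7 m[X5→φ4] = [565880, 1088668, 1119900, 331680]
r7 m[X7→φ3] = [1, 1, 1, 1]
r7 m[X1→φ4] = [1, 1, 1, 1]
r7 m[X0→φ0] = [4, 8, 6, 4]
r7 m[X0→φ5] = [3182074, 3286706, 2666502, 2785218]
r7 m[X8→φ2] = [1, 1, 1, 1]
r7 m[X10→φ1] = [350, 360, 304, 304]
r7 m[X10→φ2] = [691572, 905800, 1003936, 843334]
r7 m[X10→φ3] = [1234950, 815220, 1192174, 710176]
r8 m[φ0→X5] = [86, 118, 150, 48]
r8 m[φ0→X0] = [3182074, 3286706, 2666502, 2785218]
r8 m[φ1→X5] = [6580, 9226, 7466, 6910]
r8 m[φ1→X10] = [49398, 45290, 62746, 44386]
r8 m[φ2→X8] = [15826454, 17539952, 14612786, 18182636]
r8 m[φ2→X10] = [25, 18, 19, 16]
r8 m[φ3→X7] = [11252428, 13284062, 24920636, 16704702]
r8 m[φ3→X10] = [14, 20, 16, 19]
r8 m[φ4→X5] = [28, 21, 18, 22]
r8 m[φ4→X1] = [19862224, 14430044, 12526408, 19343152]
r8 m[φ5→X0] = [4, 8, 6, 4]
r8 m[X5→φ0] = [184240, 193746, 134388, 152020]
r8 m[X5→φ1] = [2408, 2478, 2700, 1056]
r8 m[X5→φ4] = [565880, 1088668, 1119900, 331680]
r8 m[X7→φ3] = [1, 1, 1, 1]
r8 m[X1→φ4] = [1, 1, 1, 1]
r8 m[X0→φ0] = [4, 8, 6, 4]
r8 m[X0→φ5] = [3182074, 3286706, 2666502, 2785218]
r8 m[X8→φ2] = [1, 1, 1, 1]
r8 m[X10→φ1] = [350, 360, 304, 304]
r8 m[X10→φ2] = [691572, 905800, 1003936, 843334]
r8 m[X10→φ3] = [1234950, 815220, 1192174, 710176]
fixed point reached at round 8
b[X1] = ⊗ incoming = [19862224, 14430044, 12526408, 19343152]

b[X1] = [19862224, 14430044, 12526408, 19343152]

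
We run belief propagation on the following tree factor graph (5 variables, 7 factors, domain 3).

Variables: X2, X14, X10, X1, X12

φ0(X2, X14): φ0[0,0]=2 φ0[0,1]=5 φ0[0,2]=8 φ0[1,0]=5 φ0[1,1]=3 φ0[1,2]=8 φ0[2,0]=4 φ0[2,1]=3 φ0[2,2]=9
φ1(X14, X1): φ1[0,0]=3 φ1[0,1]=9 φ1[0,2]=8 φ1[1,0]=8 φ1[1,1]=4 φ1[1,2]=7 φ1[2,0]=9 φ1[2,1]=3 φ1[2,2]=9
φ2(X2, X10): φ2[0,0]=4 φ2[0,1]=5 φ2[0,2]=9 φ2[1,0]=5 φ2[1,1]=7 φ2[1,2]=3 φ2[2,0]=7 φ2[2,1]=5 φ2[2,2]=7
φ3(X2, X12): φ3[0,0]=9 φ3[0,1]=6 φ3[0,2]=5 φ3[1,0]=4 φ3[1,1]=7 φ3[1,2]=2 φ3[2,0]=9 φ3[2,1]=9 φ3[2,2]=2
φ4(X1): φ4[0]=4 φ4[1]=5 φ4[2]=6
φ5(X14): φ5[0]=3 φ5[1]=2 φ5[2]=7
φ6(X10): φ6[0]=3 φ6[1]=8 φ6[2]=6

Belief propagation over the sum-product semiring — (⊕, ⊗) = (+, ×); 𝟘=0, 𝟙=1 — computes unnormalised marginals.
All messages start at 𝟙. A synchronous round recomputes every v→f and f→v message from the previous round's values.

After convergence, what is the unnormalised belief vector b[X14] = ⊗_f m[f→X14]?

init: all messages = 𝟙 over 3 values
r1 m[φ0→X2] = [15, 16, 16]
r1 m[φ0→X14] = [11, 11, 25]
r1 m[φ1→X14] = [20, 19, 21]
r1 m[φ1→X1] = [20, 16, 24]
r1 m[φ2→X2] = [18, 15, 19]
r1 m[φ2→X10] = [16, 17, 19]
r1 m[φ3→X2] = [20, 13, 20]
r1 m[φ3→X12] = [22, 22, 9]
r1 m[φ4→X1] = [4, 5, 6]
r1 m[φ5→X14] = [3, 2, 7]
r1 m[φ6→X10] = [3, 8, 6]
r1 m[X2→φ0] = [1, 1, 1]
r1 m[X2→φ2] = [1, 1, 1]
r1 m[X2→φ3] = [1, 1, 1]
r1 m[X14→φ0] = [1, 1, 1]
r1 m[X14→φ1] = [1, 1, 1]
r1 m[X14→φ5] = [1, 1, 1]
r1 m[X10→φ2] = [1, 1, 1]
r1 m[X10→φ6] = [1, 1, 1]
r1 m[X1→φ1] = [1, 1, 1]
r1 m[X1→φ4] = [1, 1, 1]
r1 m[X12→φ3] = [1, 1, 1]
r2 m[φ0→X2] = [15, 16, 16]
r2 m[φ0→X14] = [11, 11, 25]
r2 m[φ1→X14] = [20, 19, 21]
r2 m[φ1→X1] = [20, 16, 24]
r2 m[φ2→X2] = [18, 15, 19]
r2 m[φ2→X10] = [16, 17, 19]
r2 m[φ3→X2] = [20, 13, 20]
r2 m[φ3→X12] = [22, 22, 9]
r2 m[φ4→X1] = [4, 5, 6]
r2 m[φ5→X14] = [3, 2, 7]
r2 m[φ6→X10] = [3, 8, 6]
r2 m[X2→φ0] = [360, 195, 380]
r2 m[X2→φ2] = [300, 208, 320]
r2 m[X2→φ3] = [270, 240, 304]
r2 m[X14→φ0] = [60, 38, 147]
r2 m[X14→φ1] = [33, 22, 175]
r2 m[X14→φ5] = [220, 209, 525]
r2 m[X10→φ2] = [3, 8, 6]
r2 m[X10→φ6] = [16, 17, 19]
r2 m[X1→φ1] = [4, 5, 6]
r2 m[X1→φ4] = [20, 16, 24]
r2 m[X12→φ3] = [1, 1, 1]
r3 m[φ0→X2] = [1486, 1590, 1677]
r3 m[φ0→X14] = [3215, 3525, 7860]
r3 m[φ1→X14] = [105, 94, 105]
r3 m[φ1→X1] = [1850, 910, 1993]
r3 m[φ2→X2] = [106, 89, 103]
r3 m[φ2→X10] = [4480, 4556, 5564]
r3 m[φ3→X2] = [20, 13, 20]
r3 m[φ3→X12] = [6126, 6036, 2438]
r3 m[φ4→X1] = [4, 5, 6]
r3 m[φ5→X14] = [3, 2, 7]
r3 m[φ6→X10] = [3, 8, 6]
r3 m[X2→φ0] = [360, 195, 380]
r3 m[X2→φ2] = [300, 208, 320]
r3 m[X2→φ3] = [270, 240, 304]
r3 m[X14→φ0] = [60, 38, 147]
r3 m[X14→φ1] = [33, 22, 175]
r3 m[X14→φ5] = [220, 209, 525]
r3 m[X10→φ2] = [3, 8, 6]
r3 m[X10→φ6] = [16, 17, 19]
r3 m[X1→φ1] = [4, 5, 6]
r3 m[X1→φ4] = [20, 16, 24]
r3 m[X12→φ3] = [1, 1, 1]
r4 m[φ0→X2] = [1486, 1590, 1677]
r4 m[φ0→X14] = [3215, 3525, 7860]
r4 m[φ1→X14] = [105, 94, 105]
r4 m[φ1→X1] = [1850, 910, 1993]
r4 m[φ2→X2] = [106, 89, 103]
r4 m[φ2→X10] = [4480, 4556, 5564]
r4 m[φ3→X2] = [20, 13, 20]
r4 m[φ3→X12] = [6126, 6036, 2438]
r4 m[φ4→X1] = [4, 5, 6]
r4 m[φ5→X14] = [3, 2, 7]
r4 m[φ6→X10] = [3, 8, 6]
r4 m[X2→φ0] = [2120, 1157, 2060]
r4 m[X2→φ2] = [29720, 20670, 33540]
r4 m[X2→φ3] = [157516, 141510, 172731]
r4 m[X14→φ0] = [315, 188, 735]
r4 m[X14→φ1] = [9645, 7050, 55020]
r4 m[X14→φ5] = [337575, 331350, 825300]
r4 m[X10→φ2] = [3, 8, 6]
r4 m[X10→φ6] = [4480, 4556, 5564]
r4 m[X1→φ1] = [4, 5, 6]
r4 m[X1→φ4] = [1850, 910, 1993]
r4 m[X12→φ3] = [1, 1, 1]
r5 m[φ0→X2] = [7450, 8019, 8439]
r5 m[φ0→X14] = [18265, 20251, 44756]
r5 m[φ1→X14] = [105, 94, 105]
r5 m[φ1→X1] = [580515, 280065, 621690]
r5 m[φ2→X2] = [106, 89, 103]
r5 m[φ2→X10] = [457010, 460990, 564270]
r5 m[φ3→X2] = [20, 13, 20]
r5 m[φ3→X12] = [3538263, 3490245, 1416062]
r5 m[φ4→X1] = [4, 5, 6]
r5 m[φ5→X14] = [3, 2, 7]
r5 m[φ6→X10] = [3, 8, 6]
r5 m[X2→φ0] = [2120, 1157, 2060]
r5 m[X2→φ2] = [29720, 20670, 33540]
r5 m[X2→φ3] = [157516, 141510, 172731]
r5 m[X14→φ0] = [315, 188, 735]
r5 m[X14→φ1] = [9645, 7050, 55020]
r5 m[X14→φ5] = [337575, 331350, 825300]
r5 m[X10→φ2] = [3, 8, 6]
r5 m[X10→φ6] = [4480, 4556, 5564]
r5 m[X1→φ1] = [4, 5, 6]
r5 m[X1→φ4] = [1850, 910, 1993]
r5 m[X12→φ3] = [1, 1, 1]
r6 m[φ0→X2] = [7450, 8019, 8439]
r6 m[φ0→X14] = [18265, 20251, 44756]
r6 m[φ1→X14] = [105, 94, 105]
r6 m[φ1→X1] = [580515, 280065, 621690]
r6 m[φ2→X2] = [106, 89, 103]
r6 m[φ2→X10] = [457010, 460990, 564270]
r6 m[φ3→X2] = [20, 13, 20]
r6 m[φ3→X12] = [3538263, 3490245, 1416062]
r6 m[φ4→X1] = [4, 5, 6]
r6 m[φ5→X14] = [3, 2, 7]
r6 m[φ6→X10] = [3, 8, 6]
r6 m[X2→φ0] = [2120, 1157, 2060]
r6 m[X2→φ2] = [149000, 104247, 168780]
r6 m[X2→φ3] = [789700, 713691, 869217]
r6 m[X14→φ0] = [315, 188, 735]
r6 m[X14→φ1] = [54795, 40502, 313292]
r6 m[X14→φ5] = [1917825, 1903594, 4699380]
r6 m[X10→φ2] = [3, 8, 6]
r6 m[X10→φ6] = [457010, 460990, 564270]
r6 m[X1→φ1] = [4, 5, 6]
r6 m[X1→φ4] = [580515, 280065, 621690]
r6 m[X12→φ3] = [1, 1, 1]
r7 m[φ0→X2] = [7450, 8019, 8439]
r7 m[φ0→X14] = [18265, 20251, 44756]
r7 m[φ1→X14] = [105, 94, 105]
r7 m[φ1→X1] = [3308029, 1595039, 3541502]
r7 m[φ2→X2] = [106, 89, 103]
r7 m[φ2→X10] = [2298695, 2318629, 2835201]
r7 m[φ3→X2] = [20, 13, 20]
r7 m[φ3→X12] = [17785017, 17556990, 7114316]
r7 m[φ4→X1] = [4, 5, 6]
r7 m[φ5→X14] = [3, 2, 7]
r7 m[φ6→X10] = [3, 8, 6]
r7 m[X2→φ0] = [2120, 1157, 2060]
r7 m[X2→φ2] = [149000, 104247, 168780]
r7 m[X2→φ3] = [789700, 713691, 869217]
r7 m[X14→φ0] = [315, 188, 735]
r7 m[X14→φ1] = [54795, 40502, 313292]
r7 m[X14→φ5] = [1917825, 1903594, 4699380]
r7 m[X10→φ2] = [3, 8, 6]
r7 m[X10→φ6] = [457010, 460990, 564270]
r7 m[X1→φ1] = [4, 5, 6]
r7 m[X1→φ4] = [580515, 280065, 621690]
r7 m[X12→φ3] = [1, 1, 1]
r8 m[φ0→X2] = [7450, 8019, 8439]
r8 m[φ0→X14] = [18265, 20251, 44756]
r8 m[φ1→X14] = [105, 94, 105]
r8 m[φ1→X1] = [3308029, 1595039, 3541502]
r8 m[φ2→X2] = [106, 89, 103]
r8 m[φ2→X10] = [2298695, 2318629, 2835201]
r8 m[φ3→X2] = [20, 13, 20]
r8 m[φ3→X12] = [17785017, 17556990, 7114316]
r8 m[φ4→X1] = [4, 5, 6]
r8 m[φ5→X14] = [3, 2, 7]
r8 m[φ6→X10] = [3, 8, 6]
r8 m[X2→φ0] = [2120, 1157, 2060]
r8 m[X2→φ2] = [149000, 104247, 168780]
r8 m[X2→φ3] = [789700, 713691, 869217]
r8 m[X14→φ0] = [315, 188, 735]
r8 m[X14→φ1] = [54795, 40502, 313292]
r8 m[X14→φ5] = [1917825, 1903594, 4699380]
r8 m[X10→φ2] = [3, 8, 6]
r8 m[X10→φ6] = [2298695, 2318629, 2835201]
r8 m[X1→φ1] = [4, 5, 6]
r8 m[X1→φ4] = [3308029, 1595039, 3541502]
r8 m[X12→φ3] = [1, 1, 1]
r9 m[φ0→X2] = [7450, 8019, 8439]
r9 m[φ0→X14] = [18265, 20251, 44756]
r9 m[φ1→X14] = [105, 94, 105]
r9 m[φ1→X1] = [3308029, 1595039, 3541502]
r9 m[φ2→X2] = [106, 89, 103]
r9 m[φ2→X10] = [2298695, 2318629, 2835201]
r9 m[φ3→X2] = [20, 13, 20]
r9 m[φ3→X12] = [17785017, 17556990, 7114316]
r9 m[φ4→X1] = [4, 5, 6]
r9 m[φ5→X14] = [3, 2, 7]
r9 m[φ6→X10] = [3, 8, 6]
r9 m[X2→φ0] = [2120, 1157, 2060]
r9 m[X2→φ2] = [149000, 104247, 168780]
r9 m[X2→φ3] = [789700, 713691, 869217]
r9 m[X14→φ0] = [315, 188, 735]
r9 m[X14→φ1] = [54795, 40502, 313292]
r9 m[X14→φ5] = [1917825, 1903594, 4699380]
r9 m[X10→φ2] = [3, 8, 6]
r9 m[X10→φ6] = [2298695, 2318629, 2835201]
r9 m[X1→φ1] = [4, 5, 6]
r9 m[X1→φ4] = [3308029, 1595039, 3541502]
r9 m[X12→φ3] = [1, 1, 1]
fixed point reached at round 9
b[X14] = ⊗ incoming = [5753475, 3807188, 32895660]

b[X14] = [5753475, 3807188, 32895660]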